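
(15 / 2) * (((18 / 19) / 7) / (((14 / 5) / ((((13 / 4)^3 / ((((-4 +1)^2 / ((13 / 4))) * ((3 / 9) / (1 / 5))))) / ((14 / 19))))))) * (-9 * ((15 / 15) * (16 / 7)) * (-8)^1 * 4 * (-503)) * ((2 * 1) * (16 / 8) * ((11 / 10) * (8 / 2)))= -51201076212 / 2401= -21324896.38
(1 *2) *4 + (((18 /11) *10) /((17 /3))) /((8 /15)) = 5017 /374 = 13.41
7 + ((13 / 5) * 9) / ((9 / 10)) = 33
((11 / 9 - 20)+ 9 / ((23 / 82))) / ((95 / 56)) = 1624 / 207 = 7.85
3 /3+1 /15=16 /15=1.07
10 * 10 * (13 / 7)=1300 / 7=185.71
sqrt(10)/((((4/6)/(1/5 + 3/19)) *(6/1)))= 17 *sqrt(10)/190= 0.28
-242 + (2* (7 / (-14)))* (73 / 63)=-15319 / 63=-243.16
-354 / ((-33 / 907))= 9729.64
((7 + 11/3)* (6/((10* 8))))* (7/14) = 2/5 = 0.40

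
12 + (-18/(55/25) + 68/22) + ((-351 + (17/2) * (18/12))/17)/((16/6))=-3305/5984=-0.55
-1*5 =-5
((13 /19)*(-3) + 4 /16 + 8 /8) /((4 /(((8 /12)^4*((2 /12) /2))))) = -61 /18468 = -0.00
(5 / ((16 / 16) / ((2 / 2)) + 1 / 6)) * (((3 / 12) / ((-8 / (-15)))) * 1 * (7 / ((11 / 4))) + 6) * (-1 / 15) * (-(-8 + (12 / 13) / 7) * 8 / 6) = -151076 / 7007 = -21.56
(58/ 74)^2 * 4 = 3364/ 1369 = 2.46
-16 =-16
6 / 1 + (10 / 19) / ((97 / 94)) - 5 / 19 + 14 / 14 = 13356 / 1843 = 7.25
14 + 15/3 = 19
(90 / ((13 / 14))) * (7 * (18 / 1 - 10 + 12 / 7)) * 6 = 514080 / 13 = 39544.62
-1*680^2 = -462400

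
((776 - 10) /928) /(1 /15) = 5745 /464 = 12.38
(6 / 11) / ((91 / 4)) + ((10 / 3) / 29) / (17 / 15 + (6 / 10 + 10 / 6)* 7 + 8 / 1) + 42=18300712 / 435435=42.03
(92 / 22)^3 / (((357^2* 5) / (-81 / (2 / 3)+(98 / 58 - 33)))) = -431344484 / 24597019755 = -0.02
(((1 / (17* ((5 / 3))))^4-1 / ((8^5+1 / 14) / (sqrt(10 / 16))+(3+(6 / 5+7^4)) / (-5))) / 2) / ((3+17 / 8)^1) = -0.00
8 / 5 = 1.60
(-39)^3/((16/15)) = -889785/16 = -55611.56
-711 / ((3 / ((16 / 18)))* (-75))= 632 / 225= 2.81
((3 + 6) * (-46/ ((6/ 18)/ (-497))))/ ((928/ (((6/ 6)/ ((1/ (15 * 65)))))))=300921075/ 464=648536.80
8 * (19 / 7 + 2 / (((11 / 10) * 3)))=6136 / 231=26.56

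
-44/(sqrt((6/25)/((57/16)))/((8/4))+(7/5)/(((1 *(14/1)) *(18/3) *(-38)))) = -4815360 *sqrt(38)/87551 -100320/87551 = -340.19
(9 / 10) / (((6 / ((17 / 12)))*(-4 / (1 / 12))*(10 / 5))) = -17 / 7680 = -0.00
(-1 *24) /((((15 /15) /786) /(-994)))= 18750816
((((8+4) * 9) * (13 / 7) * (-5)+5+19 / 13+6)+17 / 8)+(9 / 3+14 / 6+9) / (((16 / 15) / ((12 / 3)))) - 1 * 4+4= -680331 / 728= -934.52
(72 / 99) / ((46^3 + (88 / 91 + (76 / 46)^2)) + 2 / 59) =11360804 / 1520554201199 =0.00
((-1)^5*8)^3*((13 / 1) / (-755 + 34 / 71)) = 472576 / 53571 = 8.82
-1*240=-240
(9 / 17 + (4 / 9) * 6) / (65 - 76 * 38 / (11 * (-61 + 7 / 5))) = 267157 / 5801505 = 0.05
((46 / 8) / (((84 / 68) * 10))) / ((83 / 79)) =30889 / 69720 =0.44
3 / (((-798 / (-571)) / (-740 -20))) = -11420 / 7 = -1631.43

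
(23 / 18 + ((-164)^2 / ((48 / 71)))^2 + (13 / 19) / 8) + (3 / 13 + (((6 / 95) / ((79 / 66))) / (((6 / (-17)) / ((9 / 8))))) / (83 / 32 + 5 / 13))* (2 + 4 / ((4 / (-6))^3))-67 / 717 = 1097448407403041050937 / 693385088760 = 1582740132.71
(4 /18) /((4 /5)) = 5 /18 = 0.28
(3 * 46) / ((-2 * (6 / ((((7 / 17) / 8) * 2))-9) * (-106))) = 7 / 530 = 0.01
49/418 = 0.12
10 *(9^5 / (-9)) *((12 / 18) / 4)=-10935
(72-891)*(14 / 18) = -637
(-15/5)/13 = -3/13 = -0.23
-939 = -939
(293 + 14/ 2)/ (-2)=-150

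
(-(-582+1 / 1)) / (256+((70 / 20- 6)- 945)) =-0.84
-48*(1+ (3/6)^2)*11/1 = -660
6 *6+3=39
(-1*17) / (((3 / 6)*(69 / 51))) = -578 / 23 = -25.13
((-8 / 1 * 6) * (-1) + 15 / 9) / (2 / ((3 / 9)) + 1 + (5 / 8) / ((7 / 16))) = 1043 / 177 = 5.89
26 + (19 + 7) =52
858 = 858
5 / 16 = 0.31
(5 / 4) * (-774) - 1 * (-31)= -1873 / 2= -936.50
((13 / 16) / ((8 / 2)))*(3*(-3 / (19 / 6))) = -351 / 608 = -0.58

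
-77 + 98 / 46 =-1722 / 23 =-74.87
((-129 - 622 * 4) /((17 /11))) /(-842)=28787 /14314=2.01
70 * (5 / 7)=50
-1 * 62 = -62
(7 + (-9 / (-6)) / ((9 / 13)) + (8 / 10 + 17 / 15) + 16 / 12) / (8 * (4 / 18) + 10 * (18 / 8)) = 1119 / 2185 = 0.51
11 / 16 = 0.69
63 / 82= 0.77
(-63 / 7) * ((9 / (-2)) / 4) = 81 / 8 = 10.12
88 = 88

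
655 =655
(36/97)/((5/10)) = 72/97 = 0.74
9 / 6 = 3 / 2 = 1.50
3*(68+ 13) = 243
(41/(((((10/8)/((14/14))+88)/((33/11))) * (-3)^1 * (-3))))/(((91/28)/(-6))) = -1312/4641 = -0.28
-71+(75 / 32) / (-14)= -31883 / 448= -71.17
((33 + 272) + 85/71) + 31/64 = 1393561/4544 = 306.68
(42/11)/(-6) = -7/11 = -0.64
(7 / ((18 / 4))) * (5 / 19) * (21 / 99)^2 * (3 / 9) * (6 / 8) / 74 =1715 / 27560412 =0.00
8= 8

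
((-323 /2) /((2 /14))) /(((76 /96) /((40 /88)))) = -7140 /11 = -649.09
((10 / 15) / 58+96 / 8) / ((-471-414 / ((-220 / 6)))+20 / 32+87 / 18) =-459800 / 17388719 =-0.03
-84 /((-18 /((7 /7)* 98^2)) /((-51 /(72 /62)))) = -1968286.44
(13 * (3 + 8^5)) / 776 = 426023 / 776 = 549.00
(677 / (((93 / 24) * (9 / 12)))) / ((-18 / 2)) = -21664 / 837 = -25.88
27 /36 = 3 /4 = 0.75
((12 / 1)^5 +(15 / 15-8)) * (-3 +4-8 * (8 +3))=-21647775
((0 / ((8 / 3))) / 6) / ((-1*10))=0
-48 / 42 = -8 / 7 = -1.14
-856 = -856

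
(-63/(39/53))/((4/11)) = -12243/52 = -235.44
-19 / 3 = -6.33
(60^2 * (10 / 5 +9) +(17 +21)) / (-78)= -19819 / 39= -508.18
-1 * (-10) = 10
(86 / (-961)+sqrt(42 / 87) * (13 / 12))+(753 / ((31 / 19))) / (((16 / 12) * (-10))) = -1333991 / 38440+13 * sqrt(406) / 348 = -33.95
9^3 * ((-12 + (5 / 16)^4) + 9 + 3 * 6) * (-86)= -30834946755 / 32768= -941007.90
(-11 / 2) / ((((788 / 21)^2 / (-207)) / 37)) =37153809 / 1241888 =29.92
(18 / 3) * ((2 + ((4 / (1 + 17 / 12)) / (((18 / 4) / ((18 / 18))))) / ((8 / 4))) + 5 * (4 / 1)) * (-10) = -38600 / 29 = -1331.03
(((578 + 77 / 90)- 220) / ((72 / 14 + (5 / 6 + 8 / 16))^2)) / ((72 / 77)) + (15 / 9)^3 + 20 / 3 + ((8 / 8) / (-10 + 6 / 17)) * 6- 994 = -1595704727257 / 1638005760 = -974.18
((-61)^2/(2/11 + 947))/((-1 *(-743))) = 40931/7741317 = 0.01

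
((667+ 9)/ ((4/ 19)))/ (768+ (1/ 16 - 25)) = 51376/ 11889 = 4.32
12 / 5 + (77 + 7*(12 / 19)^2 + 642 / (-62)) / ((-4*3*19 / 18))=-3276507 / 1063145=-3.08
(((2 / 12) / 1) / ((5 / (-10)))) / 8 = -1 / 24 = -0.04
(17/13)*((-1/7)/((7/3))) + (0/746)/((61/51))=-51/637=-0.08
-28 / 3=-9.33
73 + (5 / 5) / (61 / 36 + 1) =73.37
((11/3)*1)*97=1067/3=355.67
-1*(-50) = 50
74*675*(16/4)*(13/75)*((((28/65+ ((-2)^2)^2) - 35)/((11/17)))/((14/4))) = -109325232/385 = -283961.64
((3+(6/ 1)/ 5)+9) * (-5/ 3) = -22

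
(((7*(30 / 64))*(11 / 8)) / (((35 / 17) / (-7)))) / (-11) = 357 / 256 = 1.39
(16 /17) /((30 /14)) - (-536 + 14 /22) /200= 349619 /112200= 3.12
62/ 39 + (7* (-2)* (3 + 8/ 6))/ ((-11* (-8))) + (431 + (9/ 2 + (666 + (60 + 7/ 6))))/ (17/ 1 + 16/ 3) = 2029641/ 38324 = 52.96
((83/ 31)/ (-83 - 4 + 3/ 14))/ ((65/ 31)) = -1162/ 78975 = -0.01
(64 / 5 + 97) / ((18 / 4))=122 / 5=24.40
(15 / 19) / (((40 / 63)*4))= 189 / 608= 0.31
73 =73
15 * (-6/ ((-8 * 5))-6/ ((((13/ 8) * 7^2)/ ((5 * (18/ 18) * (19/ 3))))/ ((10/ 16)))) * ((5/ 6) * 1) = -85445/ 5096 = -16.77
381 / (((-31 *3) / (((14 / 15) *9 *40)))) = -42672 / 31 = -1376.52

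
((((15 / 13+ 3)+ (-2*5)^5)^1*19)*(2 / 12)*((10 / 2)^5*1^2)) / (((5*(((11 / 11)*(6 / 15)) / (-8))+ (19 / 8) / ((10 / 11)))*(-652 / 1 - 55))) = 3087371750000 / 5211297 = 592438.26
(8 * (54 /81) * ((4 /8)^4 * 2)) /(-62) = -1 /93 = -0.01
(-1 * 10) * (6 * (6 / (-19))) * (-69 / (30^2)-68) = -122538 / 95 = -1289.87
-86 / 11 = -7.82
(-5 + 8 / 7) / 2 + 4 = 2.07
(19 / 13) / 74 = 19 / 962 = 0.02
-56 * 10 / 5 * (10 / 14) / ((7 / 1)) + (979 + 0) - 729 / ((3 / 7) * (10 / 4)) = 10051 / 35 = 287.17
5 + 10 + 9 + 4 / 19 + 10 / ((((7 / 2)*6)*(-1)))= 9470 / 399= 23.73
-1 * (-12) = 12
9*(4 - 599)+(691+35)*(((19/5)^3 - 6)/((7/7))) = 3765759/125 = 30126.07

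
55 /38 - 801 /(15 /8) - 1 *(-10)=-78993 /190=-415.75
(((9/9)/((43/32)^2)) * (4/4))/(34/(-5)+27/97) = -496640/5848387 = -0.08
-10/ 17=-0.59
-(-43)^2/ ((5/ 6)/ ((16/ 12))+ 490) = -14792/ 3925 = -3.77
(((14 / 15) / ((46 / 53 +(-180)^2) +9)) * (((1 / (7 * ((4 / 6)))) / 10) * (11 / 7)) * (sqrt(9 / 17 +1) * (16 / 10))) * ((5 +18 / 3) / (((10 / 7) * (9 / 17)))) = 12826 * sqrt(442) / 9662191875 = 0.00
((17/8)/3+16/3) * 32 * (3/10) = 58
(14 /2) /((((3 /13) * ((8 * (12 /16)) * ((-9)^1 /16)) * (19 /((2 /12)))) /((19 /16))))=-91 /972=-0.09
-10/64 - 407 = -407.16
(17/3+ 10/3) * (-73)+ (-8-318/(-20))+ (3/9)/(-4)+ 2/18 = -116833/180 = -649.07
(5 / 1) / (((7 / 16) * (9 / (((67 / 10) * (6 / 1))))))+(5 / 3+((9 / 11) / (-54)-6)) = 21575 / 462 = 46.70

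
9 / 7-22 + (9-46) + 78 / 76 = -15079 / 266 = -56.69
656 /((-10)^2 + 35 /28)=2624 /405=6.48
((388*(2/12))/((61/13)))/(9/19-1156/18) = -0.22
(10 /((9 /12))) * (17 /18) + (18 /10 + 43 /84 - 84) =-261181 /3780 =-69.10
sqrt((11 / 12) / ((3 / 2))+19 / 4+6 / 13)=5* sqrt(1417) / 78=2.41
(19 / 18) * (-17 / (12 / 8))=-323 / 27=-11.96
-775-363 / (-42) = -766.36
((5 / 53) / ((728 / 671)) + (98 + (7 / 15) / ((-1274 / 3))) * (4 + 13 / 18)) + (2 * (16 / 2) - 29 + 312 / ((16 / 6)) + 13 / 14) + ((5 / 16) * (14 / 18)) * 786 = 131754097 / 173628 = 758.83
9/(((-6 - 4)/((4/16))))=-9/40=-0.22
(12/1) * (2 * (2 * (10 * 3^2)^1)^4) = 25194240000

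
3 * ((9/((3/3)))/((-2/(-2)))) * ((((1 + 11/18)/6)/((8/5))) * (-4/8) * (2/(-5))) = 29/32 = 0.91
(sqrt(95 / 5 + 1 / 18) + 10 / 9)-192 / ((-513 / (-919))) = -338.48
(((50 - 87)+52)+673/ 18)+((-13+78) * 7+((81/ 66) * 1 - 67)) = 43720/ 99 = 441.62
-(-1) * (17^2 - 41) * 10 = 2480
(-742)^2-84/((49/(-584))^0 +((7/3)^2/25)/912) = 112985473636/205249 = 550480.02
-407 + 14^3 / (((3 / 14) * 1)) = 37195 / 3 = 12398.33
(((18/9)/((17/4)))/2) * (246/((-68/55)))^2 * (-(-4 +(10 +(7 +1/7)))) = -4210400700/34391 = -122427.40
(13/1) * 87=1131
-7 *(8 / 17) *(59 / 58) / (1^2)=-1652 / 493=-3.35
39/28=1.39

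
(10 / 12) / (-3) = -5 / 18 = -0.28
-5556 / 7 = -793.71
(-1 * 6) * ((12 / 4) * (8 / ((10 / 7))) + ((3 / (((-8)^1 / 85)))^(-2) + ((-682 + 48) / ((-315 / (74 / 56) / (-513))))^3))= 777226993017946123937 / 51000841500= 15239493509.49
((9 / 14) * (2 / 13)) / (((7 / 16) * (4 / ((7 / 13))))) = 36 / 1183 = 0.03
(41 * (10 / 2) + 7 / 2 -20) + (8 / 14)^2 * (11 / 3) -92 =28723 / 294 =97.70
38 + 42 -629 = -549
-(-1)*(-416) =-416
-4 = -4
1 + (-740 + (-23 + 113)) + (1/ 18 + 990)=6139/ 18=341.06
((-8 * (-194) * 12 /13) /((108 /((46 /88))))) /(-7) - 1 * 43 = -396311 /9009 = -43.99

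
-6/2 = -3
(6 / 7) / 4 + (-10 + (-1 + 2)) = -123 / 14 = -8.79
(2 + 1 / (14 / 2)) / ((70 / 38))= 57 / 49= 1.16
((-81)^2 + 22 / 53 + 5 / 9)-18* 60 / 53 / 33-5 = 34401185 / 5247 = 6556.35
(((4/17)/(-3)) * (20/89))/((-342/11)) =440/776169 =0.00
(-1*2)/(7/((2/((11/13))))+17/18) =-234/457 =-0.51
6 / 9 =2 / 3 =0.67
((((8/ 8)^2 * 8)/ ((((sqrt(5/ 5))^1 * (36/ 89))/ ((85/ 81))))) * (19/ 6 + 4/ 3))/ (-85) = -89/ 81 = -1.10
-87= -87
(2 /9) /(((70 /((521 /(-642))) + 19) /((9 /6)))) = -521 /105123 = -0.00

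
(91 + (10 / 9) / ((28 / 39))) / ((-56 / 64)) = -15548 / 147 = -105.77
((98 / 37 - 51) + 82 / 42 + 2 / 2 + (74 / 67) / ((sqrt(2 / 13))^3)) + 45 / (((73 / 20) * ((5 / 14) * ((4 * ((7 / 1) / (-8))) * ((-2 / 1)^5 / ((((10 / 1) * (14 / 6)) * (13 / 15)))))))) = -2221540 / 56721 + 481 * sqrt(26) / 134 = -20.86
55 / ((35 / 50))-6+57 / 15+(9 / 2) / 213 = 76.39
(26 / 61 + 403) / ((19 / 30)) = 738270 / 1159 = 636.99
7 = 7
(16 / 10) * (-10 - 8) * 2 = -288 / 5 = -57.60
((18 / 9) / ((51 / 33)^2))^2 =58564 / 83521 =0.70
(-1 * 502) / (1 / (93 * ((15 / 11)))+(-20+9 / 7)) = 2451015 / 91334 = 26.84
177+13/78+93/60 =178.72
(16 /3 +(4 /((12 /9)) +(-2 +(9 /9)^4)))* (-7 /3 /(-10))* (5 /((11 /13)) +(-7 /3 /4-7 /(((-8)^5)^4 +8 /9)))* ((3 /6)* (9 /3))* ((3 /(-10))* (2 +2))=-2553087025876632285061 /155644403121924341880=-16.40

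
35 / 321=0.11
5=5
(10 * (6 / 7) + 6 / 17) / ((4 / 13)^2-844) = -29913 / 2828630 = -0.01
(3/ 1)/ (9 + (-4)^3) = -3/ 55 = -0.05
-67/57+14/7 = 47/57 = 0.82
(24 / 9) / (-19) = -8 / 57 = -0.14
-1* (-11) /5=11 /5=2.20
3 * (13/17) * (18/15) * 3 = 702/85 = 8.26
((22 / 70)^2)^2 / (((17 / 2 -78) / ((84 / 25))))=-351384 / 744953125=-0.00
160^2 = 25600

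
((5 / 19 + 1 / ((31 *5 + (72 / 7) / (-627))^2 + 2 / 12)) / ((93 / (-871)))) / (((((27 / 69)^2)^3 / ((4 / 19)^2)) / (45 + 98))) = -4351.92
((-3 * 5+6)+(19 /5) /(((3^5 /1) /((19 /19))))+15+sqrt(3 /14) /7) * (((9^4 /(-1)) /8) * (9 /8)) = -1776087 /320-59049 * sqrt(42) /6272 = -5611.29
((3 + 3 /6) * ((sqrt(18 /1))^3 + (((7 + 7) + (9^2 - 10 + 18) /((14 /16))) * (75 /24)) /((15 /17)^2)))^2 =2457945 * sqrt(2) /4 + 173702313 /64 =3583113.43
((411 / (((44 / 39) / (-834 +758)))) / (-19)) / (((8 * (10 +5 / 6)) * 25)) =3699 / 5500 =0.67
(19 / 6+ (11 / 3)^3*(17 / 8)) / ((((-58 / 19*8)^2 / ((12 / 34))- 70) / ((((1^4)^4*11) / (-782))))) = -92567981 / 98768814624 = -0.00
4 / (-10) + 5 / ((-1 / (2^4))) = -402 / 5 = -80.40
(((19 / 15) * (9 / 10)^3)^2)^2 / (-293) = -0.00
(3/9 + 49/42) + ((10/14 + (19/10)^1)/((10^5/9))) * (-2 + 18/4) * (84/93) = 4651647/3100000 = 1.50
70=70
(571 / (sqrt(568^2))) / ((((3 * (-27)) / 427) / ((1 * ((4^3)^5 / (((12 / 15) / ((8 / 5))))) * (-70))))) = 4581438930288640 / 5751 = 796633442929.69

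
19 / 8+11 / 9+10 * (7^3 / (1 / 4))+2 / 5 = 4940639 / 360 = 13724.00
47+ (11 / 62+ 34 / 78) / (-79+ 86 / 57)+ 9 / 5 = 868524003 / 17800510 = 48.79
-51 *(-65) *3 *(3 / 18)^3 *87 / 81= 32045 / 648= 49.45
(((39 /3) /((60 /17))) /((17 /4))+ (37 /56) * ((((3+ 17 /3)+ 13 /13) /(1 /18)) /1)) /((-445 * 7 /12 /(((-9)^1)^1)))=437841 /109025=4.02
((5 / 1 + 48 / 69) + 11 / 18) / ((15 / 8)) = 10444 / 3105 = 3.36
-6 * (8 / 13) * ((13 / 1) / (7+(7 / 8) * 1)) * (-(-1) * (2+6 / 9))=-1024 / 63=-16.25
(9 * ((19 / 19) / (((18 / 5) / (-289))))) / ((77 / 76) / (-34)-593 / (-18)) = -16802460 / 765463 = -21.95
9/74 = 0.12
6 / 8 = 0.75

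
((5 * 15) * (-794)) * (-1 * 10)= 595500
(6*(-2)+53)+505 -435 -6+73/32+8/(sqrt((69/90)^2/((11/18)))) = 40*sqrt(22)/23+3433/32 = 115.44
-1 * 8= -8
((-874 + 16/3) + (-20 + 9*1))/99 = -2639/297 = -8.89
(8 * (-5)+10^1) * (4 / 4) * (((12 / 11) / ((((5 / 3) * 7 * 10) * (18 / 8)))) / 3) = -16 / 385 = -0.04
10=10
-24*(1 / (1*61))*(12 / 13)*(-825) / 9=26400 / 793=33.29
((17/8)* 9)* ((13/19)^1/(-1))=-1989/152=-13.09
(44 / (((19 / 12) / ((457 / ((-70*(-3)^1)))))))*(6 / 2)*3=544.28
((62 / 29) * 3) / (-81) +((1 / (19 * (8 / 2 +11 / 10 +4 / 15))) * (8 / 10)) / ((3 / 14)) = -14566 / 342171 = -0.04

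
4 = 4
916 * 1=916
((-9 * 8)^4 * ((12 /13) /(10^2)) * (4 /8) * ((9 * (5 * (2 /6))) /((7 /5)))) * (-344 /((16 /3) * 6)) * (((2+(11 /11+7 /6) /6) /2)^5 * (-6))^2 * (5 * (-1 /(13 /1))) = 4232799693325537109375 /4069346770944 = 1040166869.91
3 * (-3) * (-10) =90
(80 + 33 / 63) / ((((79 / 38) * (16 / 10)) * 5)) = 32129 / 6636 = 4.84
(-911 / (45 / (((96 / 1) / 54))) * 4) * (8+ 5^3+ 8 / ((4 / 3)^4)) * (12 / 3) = -31608056 / 405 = -78044.58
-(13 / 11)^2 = -169 / 121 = -1.40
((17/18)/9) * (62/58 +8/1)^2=1175873/136242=8.63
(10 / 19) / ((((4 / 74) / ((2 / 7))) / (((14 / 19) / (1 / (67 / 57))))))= 2.41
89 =89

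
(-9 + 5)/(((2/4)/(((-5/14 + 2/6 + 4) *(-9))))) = 2004/7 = 286.29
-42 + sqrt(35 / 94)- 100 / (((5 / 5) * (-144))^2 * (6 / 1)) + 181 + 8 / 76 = sqrt(3290) / 94 + 82207397 / 590976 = 139.71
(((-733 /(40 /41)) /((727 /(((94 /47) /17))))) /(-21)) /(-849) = -30053 /4406972220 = -0.00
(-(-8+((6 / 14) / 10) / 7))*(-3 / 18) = -3917 / 2940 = -1.33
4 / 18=2 / 9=0.22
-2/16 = -1/8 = -0.12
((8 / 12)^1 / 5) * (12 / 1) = 8 / 5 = 1.60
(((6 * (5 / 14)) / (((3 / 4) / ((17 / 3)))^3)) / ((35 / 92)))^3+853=24207153395604926822263 / 1688134559643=14339587598.23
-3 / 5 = -0.60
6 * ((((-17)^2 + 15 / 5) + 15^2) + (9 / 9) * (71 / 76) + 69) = 133821 / 38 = 3521.61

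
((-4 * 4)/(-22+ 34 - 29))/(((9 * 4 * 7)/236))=944/1071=0.88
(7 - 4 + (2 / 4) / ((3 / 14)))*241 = 3856 / 3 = 1285.33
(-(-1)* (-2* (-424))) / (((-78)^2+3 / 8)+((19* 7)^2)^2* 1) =6784 / 2503254443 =0.00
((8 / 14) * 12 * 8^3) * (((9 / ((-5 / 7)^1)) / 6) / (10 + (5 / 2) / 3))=-221184 / 325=-680.57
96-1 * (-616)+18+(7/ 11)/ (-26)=208773/ 286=729.98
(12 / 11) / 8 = 3 / 22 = 0.14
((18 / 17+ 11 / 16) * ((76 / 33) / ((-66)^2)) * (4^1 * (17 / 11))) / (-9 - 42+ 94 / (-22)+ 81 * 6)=9025 / 681078024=0.00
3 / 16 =0.19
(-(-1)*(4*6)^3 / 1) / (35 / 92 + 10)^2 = 117006336 / 912025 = 128.29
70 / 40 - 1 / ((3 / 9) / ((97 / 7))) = -1115 / 28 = -39.82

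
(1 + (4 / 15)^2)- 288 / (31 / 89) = -5759729 / 6975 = -825.77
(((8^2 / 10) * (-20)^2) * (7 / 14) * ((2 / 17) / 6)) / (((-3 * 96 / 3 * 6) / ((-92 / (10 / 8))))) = 1472 / 459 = 3.21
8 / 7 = 1.14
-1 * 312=-312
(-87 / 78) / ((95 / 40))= -116 / 247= -0.47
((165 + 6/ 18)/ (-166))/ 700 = -62/ 43575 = -0.00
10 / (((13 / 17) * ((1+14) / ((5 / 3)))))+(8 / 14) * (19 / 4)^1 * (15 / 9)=4895 / 819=5.98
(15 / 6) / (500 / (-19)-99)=-95 / 4762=-0.02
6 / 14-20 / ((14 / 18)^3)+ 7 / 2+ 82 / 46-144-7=-187.80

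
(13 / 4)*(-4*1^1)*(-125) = 1625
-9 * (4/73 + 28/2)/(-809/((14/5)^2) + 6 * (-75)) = 1809864/7915025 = 0.23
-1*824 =-824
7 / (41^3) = 7 / 68921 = 0.00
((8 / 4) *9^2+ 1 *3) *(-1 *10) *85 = -140250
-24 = -24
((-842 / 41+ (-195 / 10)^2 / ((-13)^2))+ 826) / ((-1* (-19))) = 42.51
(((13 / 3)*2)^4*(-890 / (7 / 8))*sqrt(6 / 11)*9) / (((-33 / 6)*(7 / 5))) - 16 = -16+32536691200*sqrt(66) / 53361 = 4953589.23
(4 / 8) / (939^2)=1 / 1763442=0.00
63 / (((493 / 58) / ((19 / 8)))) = 1197 / 68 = 17.60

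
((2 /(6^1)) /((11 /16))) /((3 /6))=32 /33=0.97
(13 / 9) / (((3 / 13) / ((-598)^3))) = -36140175448 / 27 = -1338525016.59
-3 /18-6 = -37 /6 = -6.17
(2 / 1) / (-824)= -1 / 412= -0.00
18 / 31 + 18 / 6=111 / 31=3.58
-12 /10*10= -12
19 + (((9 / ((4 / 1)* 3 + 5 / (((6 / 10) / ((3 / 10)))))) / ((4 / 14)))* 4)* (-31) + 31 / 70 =-507371 / 2030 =-249.94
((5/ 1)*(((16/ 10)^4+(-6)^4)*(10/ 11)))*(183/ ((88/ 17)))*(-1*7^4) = -1520224756764/ 3025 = -502553638.60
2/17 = 0.12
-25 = -25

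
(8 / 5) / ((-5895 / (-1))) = 0.00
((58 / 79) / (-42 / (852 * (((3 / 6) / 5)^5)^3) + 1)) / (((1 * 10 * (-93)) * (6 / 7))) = 14413 / 771434999999984350890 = 0.00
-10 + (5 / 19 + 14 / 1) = 81 / 19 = 4.26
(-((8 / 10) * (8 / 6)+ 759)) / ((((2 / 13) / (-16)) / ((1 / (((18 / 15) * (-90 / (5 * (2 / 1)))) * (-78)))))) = 22802 / 243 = 93.84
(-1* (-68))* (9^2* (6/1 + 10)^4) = 360972288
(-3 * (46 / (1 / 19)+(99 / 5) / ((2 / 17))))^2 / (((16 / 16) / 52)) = 508430187.72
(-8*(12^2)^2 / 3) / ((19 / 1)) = -55296 / 19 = -2910.32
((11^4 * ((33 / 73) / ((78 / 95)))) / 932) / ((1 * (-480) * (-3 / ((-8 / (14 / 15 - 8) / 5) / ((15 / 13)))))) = 3059969 / 2596253760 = 0.00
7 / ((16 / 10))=35 / 8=4.38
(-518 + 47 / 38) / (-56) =19637 / 2128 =9.23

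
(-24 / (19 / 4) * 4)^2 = 147456 / 361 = 408.47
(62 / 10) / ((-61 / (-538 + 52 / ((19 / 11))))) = 59830 / 1159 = 51.62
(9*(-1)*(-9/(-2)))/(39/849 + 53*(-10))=22923/299954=0.08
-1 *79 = -79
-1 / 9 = -0.11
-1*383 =-383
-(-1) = 1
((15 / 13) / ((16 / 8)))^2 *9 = 2025 / 676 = 3.00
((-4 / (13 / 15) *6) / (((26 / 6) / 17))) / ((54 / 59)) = -20060 / 169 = -118.70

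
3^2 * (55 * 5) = 2475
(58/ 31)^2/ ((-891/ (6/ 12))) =-1682/ 856251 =-0.00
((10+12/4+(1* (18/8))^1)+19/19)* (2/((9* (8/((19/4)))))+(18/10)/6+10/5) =22763/576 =39.52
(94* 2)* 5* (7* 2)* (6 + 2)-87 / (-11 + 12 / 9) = 105289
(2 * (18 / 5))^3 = 46656 / 125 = 373.25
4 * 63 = 252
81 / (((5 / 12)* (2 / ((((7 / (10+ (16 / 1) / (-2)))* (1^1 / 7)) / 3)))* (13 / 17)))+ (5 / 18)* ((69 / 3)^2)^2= 90973111 / 1170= 77754.80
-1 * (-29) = 29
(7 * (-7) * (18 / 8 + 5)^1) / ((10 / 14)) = -9947 / 20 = -497.35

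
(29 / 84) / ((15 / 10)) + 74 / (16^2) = 4187 / 8064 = 0.52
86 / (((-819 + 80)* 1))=-86 / 739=-0.12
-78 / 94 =-39 / 47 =-0.83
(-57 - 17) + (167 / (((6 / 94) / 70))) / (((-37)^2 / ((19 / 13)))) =6488236 / 53391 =121.52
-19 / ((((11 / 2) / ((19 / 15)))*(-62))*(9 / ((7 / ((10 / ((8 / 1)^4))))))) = 5175296 / 230175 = 22.48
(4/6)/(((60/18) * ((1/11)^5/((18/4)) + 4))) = 1449459/28989190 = 0.05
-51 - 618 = -669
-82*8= -656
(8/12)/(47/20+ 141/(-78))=520/423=1.23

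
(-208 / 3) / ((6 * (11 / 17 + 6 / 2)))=-884 / 279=-3.17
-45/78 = -15/26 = -0.58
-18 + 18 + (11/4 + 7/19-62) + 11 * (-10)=-12835/76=-168.88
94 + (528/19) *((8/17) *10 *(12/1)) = 537242/323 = 1663.29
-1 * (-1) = 1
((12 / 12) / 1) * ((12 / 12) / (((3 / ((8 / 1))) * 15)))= 8 / 45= 0.18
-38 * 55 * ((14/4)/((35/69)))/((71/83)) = -1196943/71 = -16858.35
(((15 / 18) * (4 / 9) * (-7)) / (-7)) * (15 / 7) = 50 / 63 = 0.79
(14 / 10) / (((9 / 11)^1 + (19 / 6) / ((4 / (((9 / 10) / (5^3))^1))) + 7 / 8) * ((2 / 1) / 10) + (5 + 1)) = 770000 / 3486877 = 0.22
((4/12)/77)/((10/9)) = 3/770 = 0.00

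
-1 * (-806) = 806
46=46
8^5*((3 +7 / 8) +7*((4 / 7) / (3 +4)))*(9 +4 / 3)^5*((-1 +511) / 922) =827304592609280 / 87129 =9495169147.00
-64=-64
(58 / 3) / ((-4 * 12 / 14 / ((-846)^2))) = -4035843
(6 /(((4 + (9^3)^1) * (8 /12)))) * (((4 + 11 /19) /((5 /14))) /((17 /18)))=197316 /1183795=0.17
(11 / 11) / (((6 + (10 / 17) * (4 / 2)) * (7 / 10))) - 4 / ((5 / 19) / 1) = -15.00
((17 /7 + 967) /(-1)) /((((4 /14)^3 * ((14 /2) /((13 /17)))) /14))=-2161341 /34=-63568.85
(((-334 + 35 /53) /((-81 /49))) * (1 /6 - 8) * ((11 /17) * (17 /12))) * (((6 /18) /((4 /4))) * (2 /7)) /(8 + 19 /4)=-10.82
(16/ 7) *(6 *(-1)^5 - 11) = -272/ 7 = -38.86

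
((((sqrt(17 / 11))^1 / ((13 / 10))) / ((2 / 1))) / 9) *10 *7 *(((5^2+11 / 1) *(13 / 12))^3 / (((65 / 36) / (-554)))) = -54447120 *sqrt(187) / 11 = -67686651.63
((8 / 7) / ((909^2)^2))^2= 64 / 22840580940174035976872529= 0.00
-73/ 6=-12.17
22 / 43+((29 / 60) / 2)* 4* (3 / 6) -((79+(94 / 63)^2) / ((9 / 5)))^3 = -3601938758849838390271 / 39198484474910460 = -91889.75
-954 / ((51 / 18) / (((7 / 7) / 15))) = -1908 / 85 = -22.45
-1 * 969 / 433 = -969 / 433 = -2.24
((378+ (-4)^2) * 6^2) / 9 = 1576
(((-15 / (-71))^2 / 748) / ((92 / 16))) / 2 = 225 / 43362682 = 0.00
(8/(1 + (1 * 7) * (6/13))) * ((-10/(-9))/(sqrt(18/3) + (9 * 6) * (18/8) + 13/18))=10400/604757-936 * sqrt(6)/6652327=0.02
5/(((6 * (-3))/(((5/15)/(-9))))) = 5/486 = 0.01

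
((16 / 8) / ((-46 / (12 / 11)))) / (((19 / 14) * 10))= -84 / 24035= -0.00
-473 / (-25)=473 / 25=18.92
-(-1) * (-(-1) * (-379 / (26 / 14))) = -2653 / 13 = -204.08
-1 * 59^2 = -3481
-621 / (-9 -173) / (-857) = -621 / 155974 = -0.00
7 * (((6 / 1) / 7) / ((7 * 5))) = 6 / 35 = 0.17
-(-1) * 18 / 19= 18 / 19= 0.95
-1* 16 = -16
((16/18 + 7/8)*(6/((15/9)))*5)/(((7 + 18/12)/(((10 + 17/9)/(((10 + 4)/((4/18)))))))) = 13589/19278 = 0.70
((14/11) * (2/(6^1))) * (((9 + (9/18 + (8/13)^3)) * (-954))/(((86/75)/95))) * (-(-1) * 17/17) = -326360.52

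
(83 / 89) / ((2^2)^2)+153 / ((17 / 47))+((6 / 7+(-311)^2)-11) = 968230869 / 9968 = 97133.92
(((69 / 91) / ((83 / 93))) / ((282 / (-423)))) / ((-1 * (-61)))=-19251 / 921466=-0.02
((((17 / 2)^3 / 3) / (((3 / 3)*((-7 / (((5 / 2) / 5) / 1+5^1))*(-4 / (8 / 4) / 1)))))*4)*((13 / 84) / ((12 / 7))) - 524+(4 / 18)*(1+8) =-11925665 / 24192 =-492.96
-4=-4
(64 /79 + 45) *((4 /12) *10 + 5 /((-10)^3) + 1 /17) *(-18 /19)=-375098493 /2551700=-147.00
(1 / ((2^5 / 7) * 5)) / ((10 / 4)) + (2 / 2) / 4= 107 / 400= 0.27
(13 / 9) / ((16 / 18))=13 / 8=1.62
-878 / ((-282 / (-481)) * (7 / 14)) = -2995.16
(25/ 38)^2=625/ 1444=0.43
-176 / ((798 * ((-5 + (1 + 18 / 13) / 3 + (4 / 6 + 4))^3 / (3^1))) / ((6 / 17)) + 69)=-386672 / 314385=-1.23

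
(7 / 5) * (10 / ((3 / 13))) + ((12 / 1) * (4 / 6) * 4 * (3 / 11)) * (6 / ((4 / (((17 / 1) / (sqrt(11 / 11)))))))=9346 / 33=283.21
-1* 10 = -10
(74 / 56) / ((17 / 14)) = 37 / 34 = 1.09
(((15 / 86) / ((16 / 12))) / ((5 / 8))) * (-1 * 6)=-1.26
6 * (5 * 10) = 300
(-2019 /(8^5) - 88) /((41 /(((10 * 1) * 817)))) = -11787688255 /671744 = -17547.89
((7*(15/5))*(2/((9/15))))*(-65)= -4550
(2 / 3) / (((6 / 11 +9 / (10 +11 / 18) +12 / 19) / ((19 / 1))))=758461 / 121266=6.25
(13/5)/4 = 0.65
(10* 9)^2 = 8100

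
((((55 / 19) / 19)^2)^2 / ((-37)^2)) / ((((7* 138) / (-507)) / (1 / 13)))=-118958125 / 7486660292607538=-0.00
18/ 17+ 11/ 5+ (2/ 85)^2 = 23549/ 7225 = 3.26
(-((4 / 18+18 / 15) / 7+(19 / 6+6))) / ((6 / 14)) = -5903 / 270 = -21.86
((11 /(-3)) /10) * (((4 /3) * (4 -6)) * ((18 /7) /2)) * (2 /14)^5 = 44 /588245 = 0.00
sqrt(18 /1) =3 * sqrt(2) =4.24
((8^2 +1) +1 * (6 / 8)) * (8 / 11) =526 / 11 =47.82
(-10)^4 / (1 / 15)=150000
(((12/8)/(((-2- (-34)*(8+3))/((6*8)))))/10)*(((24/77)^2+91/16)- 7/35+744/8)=140282013/73519600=1.91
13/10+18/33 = 203/110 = 1.85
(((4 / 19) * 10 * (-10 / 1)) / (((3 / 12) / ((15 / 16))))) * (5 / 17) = -7500 / 323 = -23.22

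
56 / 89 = 0.63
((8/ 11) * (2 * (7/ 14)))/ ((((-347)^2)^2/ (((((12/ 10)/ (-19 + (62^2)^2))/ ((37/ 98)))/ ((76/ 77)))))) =2744/ 251008352585473776885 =0.00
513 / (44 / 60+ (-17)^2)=1.77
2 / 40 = 1 / 20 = 0.05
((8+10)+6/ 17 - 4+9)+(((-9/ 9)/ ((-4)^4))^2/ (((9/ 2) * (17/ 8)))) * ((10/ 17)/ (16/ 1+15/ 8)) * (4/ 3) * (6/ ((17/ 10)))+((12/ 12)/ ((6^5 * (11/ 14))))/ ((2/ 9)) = 23.35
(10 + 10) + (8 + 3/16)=451/16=28.19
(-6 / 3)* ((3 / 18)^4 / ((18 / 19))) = -0.00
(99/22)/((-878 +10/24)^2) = 0.00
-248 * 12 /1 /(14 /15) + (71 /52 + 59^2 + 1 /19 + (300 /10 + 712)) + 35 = 7405975 /6916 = 1070.85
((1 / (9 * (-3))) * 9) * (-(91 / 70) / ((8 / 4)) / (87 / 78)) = 169 / 870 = 0.19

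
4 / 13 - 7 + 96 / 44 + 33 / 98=-58491 / 14014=-4.17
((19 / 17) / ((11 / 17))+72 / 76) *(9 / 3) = 8.02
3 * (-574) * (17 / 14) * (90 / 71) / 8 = -94095 / 284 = -331.32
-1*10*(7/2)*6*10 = -2100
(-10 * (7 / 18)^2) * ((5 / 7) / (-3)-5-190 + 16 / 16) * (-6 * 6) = -285530 / 27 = -10575.19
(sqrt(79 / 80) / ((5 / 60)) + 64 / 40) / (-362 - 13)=-sqrt(395) / 625 - 8 / 1875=-0.04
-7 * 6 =-42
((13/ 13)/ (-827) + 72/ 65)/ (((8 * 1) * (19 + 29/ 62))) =1843849/ 259529140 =0.01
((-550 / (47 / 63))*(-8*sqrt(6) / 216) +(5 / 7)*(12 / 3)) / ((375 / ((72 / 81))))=32 / 4725 +1232*sqrt(6) / 19035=0.17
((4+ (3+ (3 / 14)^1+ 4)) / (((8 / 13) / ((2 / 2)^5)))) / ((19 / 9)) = 18369 / 2128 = 8.63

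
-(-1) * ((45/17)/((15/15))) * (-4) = -180/17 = -10.59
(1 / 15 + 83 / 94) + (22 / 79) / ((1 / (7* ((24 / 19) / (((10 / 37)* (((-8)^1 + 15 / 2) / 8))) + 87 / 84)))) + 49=-1256491 / 13395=-93.80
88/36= 2.44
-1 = -1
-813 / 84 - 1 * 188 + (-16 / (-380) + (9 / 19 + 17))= -479233 / 2660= -180.16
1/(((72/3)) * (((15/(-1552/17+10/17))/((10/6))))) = -257/612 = -0.42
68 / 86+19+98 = 5065 / 43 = 117.79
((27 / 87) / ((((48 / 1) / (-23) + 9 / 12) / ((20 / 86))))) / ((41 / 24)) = -66240 / 2096207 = -0.03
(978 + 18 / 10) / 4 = 4899 / 20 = 244.95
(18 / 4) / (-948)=-3 / 632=-0.00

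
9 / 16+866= 13865 / 16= 866.56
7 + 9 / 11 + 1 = 97 / 11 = 8.82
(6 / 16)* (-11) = -33 / 8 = -4.12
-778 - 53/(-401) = -311925/401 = -777.87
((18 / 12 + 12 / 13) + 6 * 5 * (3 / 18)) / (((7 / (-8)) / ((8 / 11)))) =-6176 / 1001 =-6.17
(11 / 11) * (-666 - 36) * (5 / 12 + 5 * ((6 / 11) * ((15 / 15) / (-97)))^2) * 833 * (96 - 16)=-22200075916200 / 1138489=-19499596.32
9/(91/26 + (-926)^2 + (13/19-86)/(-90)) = 7695/733145783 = 0.00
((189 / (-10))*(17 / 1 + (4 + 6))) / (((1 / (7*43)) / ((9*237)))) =-3276294399 / 10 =-327629439.90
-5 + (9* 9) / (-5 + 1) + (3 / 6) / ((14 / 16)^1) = -691 / 28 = -24.68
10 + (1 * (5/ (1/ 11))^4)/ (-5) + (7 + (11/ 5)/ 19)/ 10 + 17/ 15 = -1830113.16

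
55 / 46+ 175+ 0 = 8105 / 46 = 176.20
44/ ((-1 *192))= -11/ 48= -0.23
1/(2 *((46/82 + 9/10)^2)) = 84050/358801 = 0.23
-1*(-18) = 18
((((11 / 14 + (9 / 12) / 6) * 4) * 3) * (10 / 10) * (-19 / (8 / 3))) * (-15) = 130815 / 112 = 1167.99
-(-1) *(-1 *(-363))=363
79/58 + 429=24961/58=430.36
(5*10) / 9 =50 / 9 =5.56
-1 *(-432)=432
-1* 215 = -215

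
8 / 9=0.89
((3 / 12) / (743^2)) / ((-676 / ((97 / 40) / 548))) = -97 / 32720871672320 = -0.00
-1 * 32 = -32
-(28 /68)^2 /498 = -49 /143922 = -0.00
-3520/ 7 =-502.86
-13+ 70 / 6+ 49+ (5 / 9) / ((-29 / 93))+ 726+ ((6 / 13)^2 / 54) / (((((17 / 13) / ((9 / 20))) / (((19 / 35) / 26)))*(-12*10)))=5402136374347 / 6998628000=771.89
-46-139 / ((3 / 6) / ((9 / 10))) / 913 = -211241 / 4565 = -46.27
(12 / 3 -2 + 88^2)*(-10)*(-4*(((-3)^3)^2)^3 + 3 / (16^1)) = 480153457188945 / 4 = 120038364297236.25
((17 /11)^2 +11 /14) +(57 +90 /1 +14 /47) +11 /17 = 204540575 /1353506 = 151.12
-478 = -478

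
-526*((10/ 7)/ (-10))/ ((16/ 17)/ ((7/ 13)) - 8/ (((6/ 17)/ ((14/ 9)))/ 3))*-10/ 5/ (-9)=-4471/ 27854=-0.16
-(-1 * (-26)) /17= -26 /17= -1.53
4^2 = 16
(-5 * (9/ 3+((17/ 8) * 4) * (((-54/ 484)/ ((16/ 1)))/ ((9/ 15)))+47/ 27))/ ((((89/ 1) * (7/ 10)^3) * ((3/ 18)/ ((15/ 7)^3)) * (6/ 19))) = -1440700234375/ 10135696648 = -142.14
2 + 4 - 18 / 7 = 24 / 7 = 3.43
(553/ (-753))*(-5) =2765/ 753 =3.67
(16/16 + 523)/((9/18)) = 1048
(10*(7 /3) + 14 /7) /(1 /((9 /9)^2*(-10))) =-760 /3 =-253.33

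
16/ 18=8/ 9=0.89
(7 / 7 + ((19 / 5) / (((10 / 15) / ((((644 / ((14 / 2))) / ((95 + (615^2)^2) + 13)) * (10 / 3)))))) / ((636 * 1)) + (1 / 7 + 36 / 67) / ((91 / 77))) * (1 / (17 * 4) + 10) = 3815247135421421209 / 241800997684372308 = 15.78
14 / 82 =7 / 41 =0.17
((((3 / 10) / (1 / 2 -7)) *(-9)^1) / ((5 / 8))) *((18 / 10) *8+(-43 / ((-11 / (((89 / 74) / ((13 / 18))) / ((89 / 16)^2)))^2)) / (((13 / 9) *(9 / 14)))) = 44828241329658816 / 4684381465746125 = 9.57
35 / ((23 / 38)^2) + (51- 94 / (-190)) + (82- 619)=-19597767 / 50255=-389.97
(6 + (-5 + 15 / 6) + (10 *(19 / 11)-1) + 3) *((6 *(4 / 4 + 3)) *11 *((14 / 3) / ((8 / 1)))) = 3507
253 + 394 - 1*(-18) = 665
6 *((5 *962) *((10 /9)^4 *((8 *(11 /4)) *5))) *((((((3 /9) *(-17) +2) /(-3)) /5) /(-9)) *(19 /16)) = -27645475000 /177147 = -156059.52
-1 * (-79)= 79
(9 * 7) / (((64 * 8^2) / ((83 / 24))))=1743 / 32768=0.05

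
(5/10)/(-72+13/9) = -9/1270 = -0.01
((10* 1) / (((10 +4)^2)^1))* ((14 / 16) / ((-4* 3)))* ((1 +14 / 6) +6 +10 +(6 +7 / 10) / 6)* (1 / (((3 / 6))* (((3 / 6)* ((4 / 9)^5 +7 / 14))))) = -8050347 / 13685728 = -0.59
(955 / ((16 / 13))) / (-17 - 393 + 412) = 387.97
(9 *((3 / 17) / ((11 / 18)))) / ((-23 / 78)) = -37908 / 4301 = -8.81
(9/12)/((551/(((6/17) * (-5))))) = -45/18734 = -0.00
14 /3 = 4.67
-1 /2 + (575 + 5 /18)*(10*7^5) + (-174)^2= 96717211.61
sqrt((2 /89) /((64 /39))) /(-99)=-sqrt(6942) /70488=-0.00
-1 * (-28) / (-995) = -28 / 995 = -0.03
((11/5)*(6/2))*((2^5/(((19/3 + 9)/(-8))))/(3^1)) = -4224/115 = -36.73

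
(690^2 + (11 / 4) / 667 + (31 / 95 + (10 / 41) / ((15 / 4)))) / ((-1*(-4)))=14842705967299 / 124702320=119025.10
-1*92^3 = -778688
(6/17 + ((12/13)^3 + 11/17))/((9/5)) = 19625/19773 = 0.99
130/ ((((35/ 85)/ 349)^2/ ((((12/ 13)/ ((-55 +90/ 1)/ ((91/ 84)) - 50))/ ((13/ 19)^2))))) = -152488518348/ 14651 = -10408062.14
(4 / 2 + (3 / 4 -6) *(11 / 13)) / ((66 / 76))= -2413 / 858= -2.81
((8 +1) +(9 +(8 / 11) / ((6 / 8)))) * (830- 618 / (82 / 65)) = 8729570 / 1353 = 6452.01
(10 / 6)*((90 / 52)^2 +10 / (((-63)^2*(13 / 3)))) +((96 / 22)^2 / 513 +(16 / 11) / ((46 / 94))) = 1135399304491 / 141871317588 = 8.00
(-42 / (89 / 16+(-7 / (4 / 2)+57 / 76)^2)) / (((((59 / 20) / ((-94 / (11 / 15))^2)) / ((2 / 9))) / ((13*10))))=-514886.68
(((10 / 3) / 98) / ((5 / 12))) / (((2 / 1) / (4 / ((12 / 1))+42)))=254 / 147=1.73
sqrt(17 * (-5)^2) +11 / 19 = 21.19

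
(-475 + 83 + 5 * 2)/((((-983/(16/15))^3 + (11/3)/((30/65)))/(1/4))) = 3520512/28852060599761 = 0.00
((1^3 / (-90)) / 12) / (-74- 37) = 1 / 119880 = 0.00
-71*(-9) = 639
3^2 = 9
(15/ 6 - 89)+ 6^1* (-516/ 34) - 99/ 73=-444067/ 2482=-178.91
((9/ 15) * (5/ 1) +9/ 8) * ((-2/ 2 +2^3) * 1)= 231/ 8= 28.88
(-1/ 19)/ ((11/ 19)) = -1/ 11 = -0.09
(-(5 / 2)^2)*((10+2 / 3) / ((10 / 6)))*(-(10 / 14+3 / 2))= 620 / 7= 88.57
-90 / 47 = -1.91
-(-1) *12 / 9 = 4 / 3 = 1.33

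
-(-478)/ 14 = 239/ 7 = 34.14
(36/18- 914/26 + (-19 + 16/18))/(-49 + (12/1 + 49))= -2999/702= -4.27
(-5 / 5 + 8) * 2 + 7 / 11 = 161 / 11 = 14.64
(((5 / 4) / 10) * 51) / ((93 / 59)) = 1003 / 248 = 4.04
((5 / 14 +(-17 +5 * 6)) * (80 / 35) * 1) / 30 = 748 / 735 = 1.02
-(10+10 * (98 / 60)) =-79 / 3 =-26.33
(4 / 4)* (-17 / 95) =-17 / 95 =-0.18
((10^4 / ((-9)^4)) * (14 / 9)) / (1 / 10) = 1400000 / 59049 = 23.71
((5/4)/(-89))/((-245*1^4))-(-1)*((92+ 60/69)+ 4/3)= 113386069/1203636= 94.20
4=4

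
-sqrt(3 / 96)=-sqrt(2) / 8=-0.18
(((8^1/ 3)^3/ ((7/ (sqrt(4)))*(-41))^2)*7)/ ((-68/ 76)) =-38912/ 5401053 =-0.01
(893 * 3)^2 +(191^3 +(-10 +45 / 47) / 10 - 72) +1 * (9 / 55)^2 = 4022085004489 / 284350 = 14144839.12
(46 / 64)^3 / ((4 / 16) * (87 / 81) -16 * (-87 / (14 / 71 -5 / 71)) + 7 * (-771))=328509 / 4940898304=0.00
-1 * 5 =-5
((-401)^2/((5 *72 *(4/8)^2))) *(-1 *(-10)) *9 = 160801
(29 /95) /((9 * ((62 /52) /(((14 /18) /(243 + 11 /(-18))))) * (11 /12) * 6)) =21112 /1272054465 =0.00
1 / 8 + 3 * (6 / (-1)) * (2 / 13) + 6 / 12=-223 / 104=-2.14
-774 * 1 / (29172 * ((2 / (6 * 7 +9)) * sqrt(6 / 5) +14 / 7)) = -32895 / 2478476 +129 * sqrt(30) / 2478476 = -0.01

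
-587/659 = -0.89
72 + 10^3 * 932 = 932072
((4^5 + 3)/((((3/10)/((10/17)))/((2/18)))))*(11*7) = 7907900/459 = 17228.54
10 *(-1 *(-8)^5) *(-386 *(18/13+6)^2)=-1165680967680/169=-6897520518.82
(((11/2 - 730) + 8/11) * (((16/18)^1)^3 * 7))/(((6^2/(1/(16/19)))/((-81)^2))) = -8471036/11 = -770094.18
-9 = -9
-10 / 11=-0.91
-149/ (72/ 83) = -12367/ 72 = -171.76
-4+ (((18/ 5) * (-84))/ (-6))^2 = 63404/ 25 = 2536.16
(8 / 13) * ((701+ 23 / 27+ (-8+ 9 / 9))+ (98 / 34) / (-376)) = 119918989 / 280449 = 427.60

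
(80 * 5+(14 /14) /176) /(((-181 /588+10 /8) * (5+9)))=1478421 /48752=30.33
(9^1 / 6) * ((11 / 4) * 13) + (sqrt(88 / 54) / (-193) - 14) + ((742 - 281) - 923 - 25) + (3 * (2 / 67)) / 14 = -1678527 / 3752 - 2 * sqrt(33) / 1737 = -447.38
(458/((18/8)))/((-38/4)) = -3664/171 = -21.43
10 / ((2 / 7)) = 35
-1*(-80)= 80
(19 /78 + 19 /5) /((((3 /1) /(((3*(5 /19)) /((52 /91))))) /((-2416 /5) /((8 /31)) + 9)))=-5413177 /1560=-3469.99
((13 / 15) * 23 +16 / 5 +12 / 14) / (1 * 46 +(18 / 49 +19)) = 0.37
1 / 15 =0.07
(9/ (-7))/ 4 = -9/ 28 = -0.32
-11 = -11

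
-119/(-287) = 17/41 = 0.41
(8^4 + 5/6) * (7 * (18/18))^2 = 1204469/6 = 200744.83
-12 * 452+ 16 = -5408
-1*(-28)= 28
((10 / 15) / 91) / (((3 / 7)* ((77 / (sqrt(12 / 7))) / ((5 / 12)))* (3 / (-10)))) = -0.00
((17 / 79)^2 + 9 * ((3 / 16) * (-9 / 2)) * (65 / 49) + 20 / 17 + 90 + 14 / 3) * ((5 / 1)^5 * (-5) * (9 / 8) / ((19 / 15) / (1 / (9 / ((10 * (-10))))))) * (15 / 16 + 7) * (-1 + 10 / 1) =95612675427720703125 / 101146938368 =945284918.86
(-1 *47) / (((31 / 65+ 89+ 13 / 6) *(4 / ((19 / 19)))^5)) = -9165 / 18299392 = -0.00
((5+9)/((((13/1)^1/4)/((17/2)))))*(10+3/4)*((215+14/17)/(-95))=-1104369/1235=-894.23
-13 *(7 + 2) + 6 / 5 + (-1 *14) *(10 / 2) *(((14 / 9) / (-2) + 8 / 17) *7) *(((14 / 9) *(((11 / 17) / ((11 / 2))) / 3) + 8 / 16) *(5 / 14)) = -60143491 / 702270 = -85.64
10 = 10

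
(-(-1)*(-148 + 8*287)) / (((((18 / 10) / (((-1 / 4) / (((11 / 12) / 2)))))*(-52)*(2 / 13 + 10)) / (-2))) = -895 / 363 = -2.47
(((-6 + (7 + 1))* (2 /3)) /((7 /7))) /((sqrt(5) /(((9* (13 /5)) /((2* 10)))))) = 39* sqrt(5) /125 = 0.70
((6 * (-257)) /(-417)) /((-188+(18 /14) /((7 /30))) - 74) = -12593 /873476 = -0.01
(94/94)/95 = 1/95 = 0.01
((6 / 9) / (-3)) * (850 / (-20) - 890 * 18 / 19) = 33655 / 171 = 196.81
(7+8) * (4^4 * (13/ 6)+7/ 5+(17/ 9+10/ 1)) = 25558/ 3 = 8519.33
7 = 7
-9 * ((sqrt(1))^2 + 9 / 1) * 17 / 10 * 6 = -918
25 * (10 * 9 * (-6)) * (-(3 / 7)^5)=3280500 / 16807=195.19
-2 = -2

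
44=44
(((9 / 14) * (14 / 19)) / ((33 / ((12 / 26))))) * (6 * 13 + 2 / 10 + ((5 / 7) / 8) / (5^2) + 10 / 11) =0.52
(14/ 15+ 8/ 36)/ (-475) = -52/ 21375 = -0.00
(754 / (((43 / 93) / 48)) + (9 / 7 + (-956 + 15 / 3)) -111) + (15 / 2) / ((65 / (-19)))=604267485 / 7826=77212.81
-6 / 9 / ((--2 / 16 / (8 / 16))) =-2.67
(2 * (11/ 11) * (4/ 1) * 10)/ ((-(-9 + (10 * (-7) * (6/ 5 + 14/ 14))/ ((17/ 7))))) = 1360/ 1231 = 1.10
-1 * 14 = -14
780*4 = 3120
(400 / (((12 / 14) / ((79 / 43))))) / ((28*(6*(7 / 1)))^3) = 1975 / 3746481984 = 0.00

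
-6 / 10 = -3 / 5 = -0.60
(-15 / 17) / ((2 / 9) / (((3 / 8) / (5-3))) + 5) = -405 / 2839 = -0.14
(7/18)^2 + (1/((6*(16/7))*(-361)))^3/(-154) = 415461046010003/2747130181779456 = 0.15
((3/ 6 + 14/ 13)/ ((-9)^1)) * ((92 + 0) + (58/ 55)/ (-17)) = -587407/ 36465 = -16.11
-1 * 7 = -7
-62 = -62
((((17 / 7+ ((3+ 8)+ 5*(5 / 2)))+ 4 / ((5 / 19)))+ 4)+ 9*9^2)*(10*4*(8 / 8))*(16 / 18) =27524.57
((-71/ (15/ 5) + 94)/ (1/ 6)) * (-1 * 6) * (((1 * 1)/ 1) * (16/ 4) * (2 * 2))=-40512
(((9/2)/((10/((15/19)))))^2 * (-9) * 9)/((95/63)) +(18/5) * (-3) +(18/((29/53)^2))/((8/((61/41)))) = -121061892123/18920414320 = -6.40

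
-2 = -2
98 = 98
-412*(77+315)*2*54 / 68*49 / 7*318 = -9706713408 / 17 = -570983141.65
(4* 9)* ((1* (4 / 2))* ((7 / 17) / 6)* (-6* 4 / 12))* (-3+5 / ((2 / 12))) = -4536 / 17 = -266.82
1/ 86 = 0.01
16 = 16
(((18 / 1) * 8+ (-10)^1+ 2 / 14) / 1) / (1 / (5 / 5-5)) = -3756 / 7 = -536.57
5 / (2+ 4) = 5 / 6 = 0.83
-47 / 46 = -1.02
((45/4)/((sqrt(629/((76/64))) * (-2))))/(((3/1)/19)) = -285 * sqrt(11951)/20128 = -1.55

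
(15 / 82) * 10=75 / 41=1.83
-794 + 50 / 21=-16624 / 21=-791.62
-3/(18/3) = -1/2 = -0.50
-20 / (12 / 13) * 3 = -65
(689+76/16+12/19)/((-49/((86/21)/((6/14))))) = -15437/114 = -135.41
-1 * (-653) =653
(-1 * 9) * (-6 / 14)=27 / 7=3.86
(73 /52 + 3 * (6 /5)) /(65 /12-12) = -3903 /5135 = -0.76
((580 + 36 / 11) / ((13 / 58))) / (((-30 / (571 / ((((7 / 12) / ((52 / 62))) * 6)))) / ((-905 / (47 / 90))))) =2307588055680 / 112189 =20568755.01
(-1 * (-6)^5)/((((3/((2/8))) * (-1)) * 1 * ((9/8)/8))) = -4608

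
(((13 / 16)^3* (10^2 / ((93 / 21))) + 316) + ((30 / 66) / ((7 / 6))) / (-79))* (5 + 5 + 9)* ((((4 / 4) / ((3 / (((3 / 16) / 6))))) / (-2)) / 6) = -1203783280003 / 222449762304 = -5.41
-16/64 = -1/4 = -0.25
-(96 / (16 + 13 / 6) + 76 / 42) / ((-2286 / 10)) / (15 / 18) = 32476 / 872109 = 0.04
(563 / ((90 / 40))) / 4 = 563 / 9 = 62.56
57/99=19/33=0.58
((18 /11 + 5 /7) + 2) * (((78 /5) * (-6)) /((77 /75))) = -2351700 /5929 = -396.64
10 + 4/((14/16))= 102/7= 14.57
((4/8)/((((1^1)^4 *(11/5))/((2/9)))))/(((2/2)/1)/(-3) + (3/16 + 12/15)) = 400/5181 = 0.08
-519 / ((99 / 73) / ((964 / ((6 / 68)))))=-413928104 / 99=-4181091.96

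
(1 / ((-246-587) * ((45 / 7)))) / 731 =-1 / 3914505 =-0.00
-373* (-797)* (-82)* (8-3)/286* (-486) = 29618106030/143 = 207119622.59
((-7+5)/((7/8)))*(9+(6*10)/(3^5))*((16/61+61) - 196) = 14070928/4941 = 2847.79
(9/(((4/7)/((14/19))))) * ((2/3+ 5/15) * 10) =116.05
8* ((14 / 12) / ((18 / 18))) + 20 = 88 / 3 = 29.33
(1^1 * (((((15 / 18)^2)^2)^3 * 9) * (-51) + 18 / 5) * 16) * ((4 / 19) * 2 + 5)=-1987978784803 / 478690560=-4152.95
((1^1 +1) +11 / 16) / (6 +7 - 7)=43 / 96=0.45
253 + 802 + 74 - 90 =1039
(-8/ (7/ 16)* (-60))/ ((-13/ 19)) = -145920/ 91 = -1603.52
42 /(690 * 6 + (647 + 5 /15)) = 63 /7181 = 0.01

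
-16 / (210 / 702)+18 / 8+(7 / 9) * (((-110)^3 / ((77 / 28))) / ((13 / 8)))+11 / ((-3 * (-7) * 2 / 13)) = -3795343471 / 16380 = -231705.95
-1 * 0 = 0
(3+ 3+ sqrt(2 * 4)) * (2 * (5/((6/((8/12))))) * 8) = 160 * sqrt(2)/9+ 160/3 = 78.47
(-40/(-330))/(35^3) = 4/1414875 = 0.00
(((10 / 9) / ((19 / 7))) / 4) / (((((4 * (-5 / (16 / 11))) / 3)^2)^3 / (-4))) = -4644864 / 105186434375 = -0.00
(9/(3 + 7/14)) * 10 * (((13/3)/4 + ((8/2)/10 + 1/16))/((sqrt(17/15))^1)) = 159 * sqrt(255)/68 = 37.34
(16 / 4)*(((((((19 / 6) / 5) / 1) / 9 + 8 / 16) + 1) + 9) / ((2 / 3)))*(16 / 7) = 45664 / 315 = 144.97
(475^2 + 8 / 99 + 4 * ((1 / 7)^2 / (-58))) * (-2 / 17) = -63481421090 / 2391543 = -26544.13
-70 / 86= -35 / 43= -0.81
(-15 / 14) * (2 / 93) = -5 / 217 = -0.02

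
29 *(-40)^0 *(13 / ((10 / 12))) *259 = 585858 / 5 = 117171.60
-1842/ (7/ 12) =-22104/ 7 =-3157.71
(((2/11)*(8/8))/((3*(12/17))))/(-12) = -17/2376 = -0.01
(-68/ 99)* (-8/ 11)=544/ 1089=0.50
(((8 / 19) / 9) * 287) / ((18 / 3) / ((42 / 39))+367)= 2009 / 55746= 0.04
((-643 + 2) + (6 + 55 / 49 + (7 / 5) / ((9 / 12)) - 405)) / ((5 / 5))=-762203 / 735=-1037.01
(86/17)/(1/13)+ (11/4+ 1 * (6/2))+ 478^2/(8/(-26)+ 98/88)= 8889355507/31348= 283570.10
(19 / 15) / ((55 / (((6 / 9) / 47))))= 38 / 116325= 0.00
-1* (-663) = 663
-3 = -3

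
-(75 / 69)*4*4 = -400 / 23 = -17.39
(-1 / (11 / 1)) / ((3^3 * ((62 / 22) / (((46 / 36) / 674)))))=-23 / 10154484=-0.00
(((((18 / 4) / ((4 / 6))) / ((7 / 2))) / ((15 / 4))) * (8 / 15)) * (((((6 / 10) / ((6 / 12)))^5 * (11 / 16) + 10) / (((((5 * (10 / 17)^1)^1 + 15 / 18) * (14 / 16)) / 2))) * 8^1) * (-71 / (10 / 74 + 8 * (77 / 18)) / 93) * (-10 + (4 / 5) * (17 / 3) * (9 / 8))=759432830976 / 448228515625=1.69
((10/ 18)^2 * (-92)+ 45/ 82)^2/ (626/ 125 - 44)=-19.89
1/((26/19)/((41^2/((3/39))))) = 31939/2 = 15969.50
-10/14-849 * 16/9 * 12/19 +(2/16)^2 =-8120123/8512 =-953.96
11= 11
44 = 44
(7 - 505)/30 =-83/5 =-16.60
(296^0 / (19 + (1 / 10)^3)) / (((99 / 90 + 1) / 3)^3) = 1000000 / 6517343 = 0.15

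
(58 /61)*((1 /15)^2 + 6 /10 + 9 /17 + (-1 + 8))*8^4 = 7391215616 /233325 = 31677.77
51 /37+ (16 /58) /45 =66851 /48285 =1.38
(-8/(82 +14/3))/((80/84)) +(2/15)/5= -137/1950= -0.07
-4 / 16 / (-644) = 1 / 2576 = 0.00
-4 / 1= -4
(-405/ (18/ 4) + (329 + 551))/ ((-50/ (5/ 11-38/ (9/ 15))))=32785/ 33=993.48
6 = 6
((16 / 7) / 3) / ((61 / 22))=352 / 1281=0.27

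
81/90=9/10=0.90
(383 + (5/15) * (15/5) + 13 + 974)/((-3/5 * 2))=-2285/2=-1142.50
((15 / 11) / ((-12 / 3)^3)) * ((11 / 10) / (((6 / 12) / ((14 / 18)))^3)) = -343 / 3888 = -0.09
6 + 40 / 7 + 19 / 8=789 / 56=14.09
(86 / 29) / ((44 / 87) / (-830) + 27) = 107070 / 974813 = 0.11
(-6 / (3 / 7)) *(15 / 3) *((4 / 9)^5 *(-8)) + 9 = 1104881 / 59049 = 18.71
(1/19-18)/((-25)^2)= -0.03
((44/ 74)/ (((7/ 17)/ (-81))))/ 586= -15147/ 75887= -0.20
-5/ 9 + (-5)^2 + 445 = 469.44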